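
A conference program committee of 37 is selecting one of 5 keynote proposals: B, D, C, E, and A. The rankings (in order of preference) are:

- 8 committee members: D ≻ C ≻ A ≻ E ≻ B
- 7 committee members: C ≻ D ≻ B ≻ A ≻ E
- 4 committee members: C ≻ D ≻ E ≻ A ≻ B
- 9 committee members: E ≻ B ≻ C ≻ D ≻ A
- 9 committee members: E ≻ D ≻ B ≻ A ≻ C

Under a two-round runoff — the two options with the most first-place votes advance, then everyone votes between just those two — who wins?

Round 1 first-place votes: B 0, D 8, C 11, E 18, A 0.
E and C advance.
Runoff: E is preferred to C by 18 voters; C by 19.
C wins the runoff.

C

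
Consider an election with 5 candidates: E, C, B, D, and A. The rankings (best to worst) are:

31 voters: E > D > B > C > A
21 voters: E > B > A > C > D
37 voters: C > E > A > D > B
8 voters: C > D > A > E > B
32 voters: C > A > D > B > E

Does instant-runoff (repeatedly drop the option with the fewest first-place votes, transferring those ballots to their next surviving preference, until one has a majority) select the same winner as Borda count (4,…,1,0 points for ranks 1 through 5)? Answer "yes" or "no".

Instant-runoff — R1 E 52, C 77, B 0, D 0, A 0 (C winner). Winner: C.
Borda — scores: E 327, C 360, B 157, D 218, A 228. Winner: C.
The two methods agree.

yes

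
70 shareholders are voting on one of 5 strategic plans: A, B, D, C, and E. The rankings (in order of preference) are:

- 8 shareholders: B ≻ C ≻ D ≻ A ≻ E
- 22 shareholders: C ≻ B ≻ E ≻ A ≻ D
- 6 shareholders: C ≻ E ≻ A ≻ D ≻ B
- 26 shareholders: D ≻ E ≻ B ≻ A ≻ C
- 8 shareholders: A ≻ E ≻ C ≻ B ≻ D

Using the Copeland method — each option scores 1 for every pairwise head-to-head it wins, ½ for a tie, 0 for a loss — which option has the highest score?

A: beats D; loses to B, C, and E → score 1.
B: beats A and D; loses to C and E → score 2.
D: loses to A, B, C, and E → score 0.
C: beats A, B, D, and E → score 4.
E: beats A, B, and D; loses to C → score 3.
C has the best pairwise record.

C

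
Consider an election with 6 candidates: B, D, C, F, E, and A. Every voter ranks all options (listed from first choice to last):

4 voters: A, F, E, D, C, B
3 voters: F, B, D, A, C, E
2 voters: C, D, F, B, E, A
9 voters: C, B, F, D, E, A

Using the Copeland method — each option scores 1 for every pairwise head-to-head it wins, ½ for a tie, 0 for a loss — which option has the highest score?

B: beats D, E, and A; ties F; loses to C → score 3.5.
D: beats E and A; loses to B, C, and F → score 2.
C: beats B, D, F, E, and A → score 5.
F: beats D, E, and A; ties B; loses to C → score 3.5.
E: beats A; loses to B, D, C, and F → score 1.
A: loses to B, D, C, F, and E → score 0.
C has the best pairwise record.

C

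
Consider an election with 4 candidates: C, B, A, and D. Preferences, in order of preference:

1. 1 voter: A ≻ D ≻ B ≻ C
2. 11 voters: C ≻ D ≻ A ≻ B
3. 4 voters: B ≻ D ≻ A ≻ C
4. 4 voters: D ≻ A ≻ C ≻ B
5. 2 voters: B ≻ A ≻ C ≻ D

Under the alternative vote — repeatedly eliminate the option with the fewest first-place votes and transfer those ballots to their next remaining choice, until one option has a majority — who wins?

C

Round 1: C 11, B 6, A 1, D 4. Eliminate A.
Round 2: C 11, B 6, D 5. Eliminate D.
Round 3: C 15, B 7. C has a majority.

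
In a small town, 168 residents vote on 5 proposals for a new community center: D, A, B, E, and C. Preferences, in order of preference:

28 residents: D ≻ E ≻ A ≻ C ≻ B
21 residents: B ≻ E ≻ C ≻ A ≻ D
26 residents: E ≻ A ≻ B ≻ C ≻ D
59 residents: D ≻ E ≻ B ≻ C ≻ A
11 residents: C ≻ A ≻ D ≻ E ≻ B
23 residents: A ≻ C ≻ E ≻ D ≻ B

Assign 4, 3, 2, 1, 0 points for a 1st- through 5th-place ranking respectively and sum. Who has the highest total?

D: 28·4 + 21·0 + 26·0 + 59·4 + 11·2 + 23·1 = 393
A: 28·2 + 21·1 + 26·3 + 59·0 + 11·3 + 23·4 = 280
B: 28·0 + 21·4 + 26·2 + 59·2 + 11·0 + 23·0 = 254
E: 28·3 + 21·3 + 26·4 + 59·3 + 11·1 + 23·2 = 485
C: 28·1 + 21·2 + 26·1 + 59·1 + 11·4 + 23·3 = 268
E has the highest Borda score (485).

E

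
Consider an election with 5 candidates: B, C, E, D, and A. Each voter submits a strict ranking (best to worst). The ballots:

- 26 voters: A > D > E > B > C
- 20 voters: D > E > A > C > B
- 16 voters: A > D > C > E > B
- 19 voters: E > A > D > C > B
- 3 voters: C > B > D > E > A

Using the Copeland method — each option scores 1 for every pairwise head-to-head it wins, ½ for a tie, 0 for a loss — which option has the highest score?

A

B: loses to C, E, D, and A → score 0.
C: beats B; loses to E, D, and A → score 1.
E: beats B and C; ties A; loses to D → score 2.5.
D: beats B, C, and E; loses to A → score 3.
A: beats B, C, and D; ties E → score 3.5.
A has the best pairwise record.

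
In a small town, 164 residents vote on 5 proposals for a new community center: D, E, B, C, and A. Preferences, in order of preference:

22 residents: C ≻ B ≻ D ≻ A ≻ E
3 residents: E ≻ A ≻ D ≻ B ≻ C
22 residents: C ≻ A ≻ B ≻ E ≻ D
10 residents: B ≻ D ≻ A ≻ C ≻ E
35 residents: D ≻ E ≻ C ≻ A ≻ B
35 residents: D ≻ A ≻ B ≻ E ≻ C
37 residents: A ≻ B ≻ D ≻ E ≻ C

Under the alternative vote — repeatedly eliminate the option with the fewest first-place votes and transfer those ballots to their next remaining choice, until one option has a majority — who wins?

D

Round 1: D 70, E 3, B 10, C 44, A 37. Eliminate E.
Round 2: D 70, B 10, C 44, A 40. Eliminate B.
Round 3: D 80, C 44, A 40. Eliminate A.
Round 4: D 120, C 44. D has a majority.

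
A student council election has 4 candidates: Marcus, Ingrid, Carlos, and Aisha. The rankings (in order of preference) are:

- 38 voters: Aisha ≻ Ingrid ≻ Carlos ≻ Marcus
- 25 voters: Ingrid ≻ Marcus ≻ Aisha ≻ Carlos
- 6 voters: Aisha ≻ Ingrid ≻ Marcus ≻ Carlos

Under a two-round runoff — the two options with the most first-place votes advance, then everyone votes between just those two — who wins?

Aisha

Round 1 first-place votes: Marcus 0, Ingrid 25, Carlos 0, Aisha 44.
Aisha and Ingrid advance.
Runoff: Aisha is preferred to Ingrid by 44 voters; Ingrid by 25.
Aisha wins the runoff.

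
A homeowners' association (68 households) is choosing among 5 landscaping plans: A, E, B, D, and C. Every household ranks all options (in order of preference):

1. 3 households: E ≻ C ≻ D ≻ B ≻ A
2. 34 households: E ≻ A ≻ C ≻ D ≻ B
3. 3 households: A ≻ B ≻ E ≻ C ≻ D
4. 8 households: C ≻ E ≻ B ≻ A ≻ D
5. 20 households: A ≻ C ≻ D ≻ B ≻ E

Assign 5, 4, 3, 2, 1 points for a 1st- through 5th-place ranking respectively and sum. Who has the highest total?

A

A: 3·1 + 34·4 + 3·5 + 8·2 + 20·5 = 270
E: 3·5 + 34·5 + 3·3 + 8·4 + 20·1 = 246
B: 3·2 + 34·1 + 3·4 + 8·3 + 20·2 = 116
D: 3·3 + 34·2 + 3·1 + 8·1 + 20·3 = 148
C: 3·4 + 34·3 + 3·2 + 8·5 + 20·4 = 240
A has the highest Borda score (270).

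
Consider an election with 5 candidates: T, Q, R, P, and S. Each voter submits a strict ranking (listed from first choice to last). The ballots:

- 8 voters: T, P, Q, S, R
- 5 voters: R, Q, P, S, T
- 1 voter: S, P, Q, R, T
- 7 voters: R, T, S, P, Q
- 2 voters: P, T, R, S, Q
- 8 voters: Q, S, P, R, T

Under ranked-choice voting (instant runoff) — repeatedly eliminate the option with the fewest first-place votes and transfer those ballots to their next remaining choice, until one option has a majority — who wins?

Round 1: T 8, Q 8, R 12, P 2, S 1. Eliminate S.
Round 2: T 8, Q 8, R 12, P 3. Eliminate P.
Round 3: T 10, Q 9, R 12. Eliminate Q.
Round 4: T 10, R 21. R has a majority.

R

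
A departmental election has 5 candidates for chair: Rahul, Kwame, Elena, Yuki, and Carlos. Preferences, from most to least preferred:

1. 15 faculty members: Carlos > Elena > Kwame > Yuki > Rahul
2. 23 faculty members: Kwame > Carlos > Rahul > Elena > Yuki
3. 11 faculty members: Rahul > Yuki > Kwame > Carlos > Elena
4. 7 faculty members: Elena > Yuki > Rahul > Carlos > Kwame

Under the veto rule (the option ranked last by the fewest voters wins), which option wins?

Last-place votes: Rahul 15, Kwame 7, Elena 11, Yuki 23, Carlos 0.
Carlos is ranked last by the fewest voters, so Carlos wins.

Carlos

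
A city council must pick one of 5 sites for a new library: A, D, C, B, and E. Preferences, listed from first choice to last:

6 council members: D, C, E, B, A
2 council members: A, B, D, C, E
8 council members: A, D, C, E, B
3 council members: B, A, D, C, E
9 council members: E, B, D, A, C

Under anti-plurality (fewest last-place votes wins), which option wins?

Last-place votes: A 6, D 0, C 9, B 8, E 5.
D is ranked last by the fewest voters, so D wins.

D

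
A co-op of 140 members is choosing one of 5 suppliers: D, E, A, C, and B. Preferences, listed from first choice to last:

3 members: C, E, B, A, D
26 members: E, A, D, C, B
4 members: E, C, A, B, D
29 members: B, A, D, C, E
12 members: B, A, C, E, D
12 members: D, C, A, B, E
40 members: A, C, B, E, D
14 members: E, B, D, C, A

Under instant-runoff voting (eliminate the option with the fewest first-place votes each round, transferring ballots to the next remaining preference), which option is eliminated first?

Round 1: D 12, E 44, A 40, C 3, B 41. Eliminate C.

C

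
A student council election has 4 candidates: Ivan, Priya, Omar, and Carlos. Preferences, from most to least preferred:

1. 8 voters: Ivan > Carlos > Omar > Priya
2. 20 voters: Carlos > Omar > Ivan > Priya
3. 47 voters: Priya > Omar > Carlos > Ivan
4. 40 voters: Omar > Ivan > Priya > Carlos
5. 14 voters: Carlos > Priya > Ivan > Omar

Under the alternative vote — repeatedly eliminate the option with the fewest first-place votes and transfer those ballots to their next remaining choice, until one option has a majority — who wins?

Round 1: Ivan 8, Priya 47, Omar 40, Carlos 34. Eliminate Ivan.
Round 2: Priya 47, Omar 40, Carlos 42. Eliminate Omar.
Round 3: Priya 87, Carlos 42. Priya has a majority.

Priya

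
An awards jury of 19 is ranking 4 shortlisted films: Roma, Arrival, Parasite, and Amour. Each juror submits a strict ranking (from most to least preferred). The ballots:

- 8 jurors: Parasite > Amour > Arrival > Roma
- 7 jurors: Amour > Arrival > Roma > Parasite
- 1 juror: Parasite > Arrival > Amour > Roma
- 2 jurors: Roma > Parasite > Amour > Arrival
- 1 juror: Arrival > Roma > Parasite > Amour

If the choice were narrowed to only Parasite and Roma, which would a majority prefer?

Voters preferring Parasite to Roma: 9; preferring Roma to Parasite: 10.
Roma wins the head-to-head.

Roma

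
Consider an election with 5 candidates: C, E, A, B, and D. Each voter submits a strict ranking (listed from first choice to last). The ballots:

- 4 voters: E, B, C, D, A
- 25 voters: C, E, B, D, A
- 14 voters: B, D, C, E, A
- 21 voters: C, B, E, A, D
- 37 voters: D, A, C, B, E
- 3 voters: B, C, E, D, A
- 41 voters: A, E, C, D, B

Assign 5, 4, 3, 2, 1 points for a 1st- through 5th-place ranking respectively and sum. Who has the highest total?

C: 4·3 + 25·5 + 14·3 + 21·5 + 37·3 + 3·4 + 41·3 = 530
E: 4·5 + 25·4 + 14·2 + 21·3 + 37·1 + 3·3 + 41·4 = 421
A: 4·1 + 25·1 + 14·1 + 21·2 + 37·4 + 3·1 + 41·5 = 441
B: 4·4 + 25·3 + 14·5 + 21·4 + 37·2 + 3·5 + 41·1 = 375
D: 4·2 + 25·2 + 14·4 + 21·1 + 37·5 + 3·2 + 41·2 = 408
C has the highest Borda score (530).

C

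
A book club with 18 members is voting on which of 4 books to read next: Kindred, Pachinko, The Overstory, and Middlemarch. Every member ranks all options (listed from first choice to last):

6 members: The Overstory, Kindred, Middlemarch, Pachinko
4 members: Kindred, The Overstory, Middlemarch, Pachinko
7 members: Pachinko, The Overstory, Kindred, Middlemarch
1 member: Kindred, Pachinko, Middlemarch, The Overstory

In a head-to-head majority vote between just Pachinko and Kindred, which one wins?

Kindred

Voters preferring Pachinko to Kindred: 7; preferring Kindred to Pachinko: 11.
Kindred wins the head-to-head.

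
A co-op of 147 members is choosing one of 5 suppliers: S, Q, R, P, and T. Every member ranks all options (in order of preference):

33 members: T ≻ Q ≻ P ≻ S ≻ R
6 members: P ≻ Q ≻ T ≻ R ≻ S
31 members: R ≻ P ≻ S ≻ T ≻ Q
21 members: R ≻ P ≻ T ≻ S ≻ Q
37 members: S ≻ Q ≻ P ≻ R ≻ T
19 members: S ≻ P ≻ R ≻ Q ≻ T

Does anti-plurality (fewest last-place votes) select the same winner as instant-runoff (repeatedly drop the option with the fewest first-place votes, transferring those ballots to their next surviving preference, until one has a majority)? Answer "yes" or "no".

Anti-plurality — last-place votes: S 6, Q 52, R 33, P 0, T 56. Winner: P.
Instant-runoff — R1 S 56, Q 0, R 52, P 6, T 33 (Q out); R2 S 56, R 52, P 6, T 33 (P out); R3 S 56, R 52, T 39 (T out); R4 S 89, R 58 (S winner). Winner: S.
The two methods disagree.

no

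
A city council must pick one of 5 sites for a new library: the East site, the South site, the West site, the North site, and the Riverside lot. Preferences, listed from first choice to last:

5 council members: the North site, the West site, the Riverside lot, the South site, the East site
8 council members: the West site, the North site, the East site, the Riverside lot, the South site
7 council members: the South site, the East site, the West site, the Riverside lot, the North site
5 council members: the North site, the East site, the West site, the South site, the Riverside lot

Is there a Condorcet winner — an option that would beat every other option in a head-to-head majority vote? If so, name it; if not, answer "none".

the West site

the West site vs the East site: 13–12 for the West site.
the West site vs the South site: 18–7 for the West site.
the West site vs the North site: 15–10 for the West site.
the West site vs the Riverside lot: 25–0 for the West site.
the West site beats every other option head-to-head.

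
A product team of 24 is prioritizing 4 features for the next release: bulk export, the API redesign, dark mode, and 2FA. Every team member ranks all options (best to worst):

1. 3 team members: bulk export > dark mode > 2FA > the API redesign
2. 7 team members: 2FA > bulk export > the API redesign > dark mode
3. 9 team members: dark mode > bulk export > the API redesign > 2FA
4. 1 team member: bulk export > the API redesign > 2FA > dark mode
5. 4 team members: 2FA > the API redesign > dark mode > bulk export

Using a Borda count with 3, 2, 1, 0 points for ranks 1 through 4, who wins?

bulk export: 3·3 + 7·2 + 9·2 + 1·3 + 4·0 = 44
the API redesign: 3·0 + 7·1 + 9·1 + 1·2 + 4·2 = 26
dark mode: 3·2 + 7·0 + 9·3 + 1·0 + 4·1 = 37
2FA: 3·1 + 7·3 + 9·0 + 1·1 + 4·3 = 37
bulk export has the highest Borda score (44).

bulk export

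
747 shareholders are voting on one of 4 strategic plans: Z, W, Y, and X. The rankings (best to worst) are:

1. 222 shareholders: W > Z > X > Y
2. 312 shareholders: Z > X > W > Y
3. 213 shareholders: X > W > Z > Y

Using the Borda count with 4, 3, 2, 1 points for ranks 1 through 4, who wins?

Z

Z: 222·3 + 312·4 + 213·2 = 2340
W: 222·4 + 312·2 + 213·3 = 2151
Y: 222·1 + 312·1 + 213·1 = 747
X: 222·2 + 312·3 + 213·4 = 2232
Z has the highest Borda score (2340).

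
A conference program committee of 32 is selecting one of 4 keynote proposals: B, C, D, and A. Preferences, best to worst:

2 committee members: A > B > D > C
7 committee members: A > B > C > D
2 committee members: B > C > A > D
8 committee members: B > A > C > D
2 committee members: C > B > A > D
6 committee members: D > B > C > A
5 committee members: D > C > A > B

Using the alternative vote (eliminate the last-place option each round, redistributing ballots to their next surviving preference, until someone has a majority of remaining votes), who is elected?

B

Round 1: B 10, C 2, D 11, A 9. Eliminate C.
Round 2: B 12, D 11, A 9. Eliminate A.
Round 3: B 21, D 11. B has a majority.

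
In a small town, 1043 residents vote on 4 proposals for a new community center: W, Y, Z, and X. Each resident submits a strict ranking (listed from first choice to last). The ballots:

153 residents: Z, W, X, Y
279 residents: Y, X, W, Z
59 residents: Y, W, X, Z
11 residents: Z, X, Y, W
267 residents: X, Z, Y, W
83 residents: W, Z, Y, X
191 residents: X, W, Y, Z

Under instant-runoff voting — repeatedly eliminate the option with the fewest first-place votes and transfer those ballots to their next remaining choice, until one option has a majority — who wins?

Round 1: W 83, Y 338, Z 164, X 458. Eliminate W.
Round 2: Y 338, Z 247, X 458. Eliminate Z.
Round 3: Y 421, X 622. X has a majority.

X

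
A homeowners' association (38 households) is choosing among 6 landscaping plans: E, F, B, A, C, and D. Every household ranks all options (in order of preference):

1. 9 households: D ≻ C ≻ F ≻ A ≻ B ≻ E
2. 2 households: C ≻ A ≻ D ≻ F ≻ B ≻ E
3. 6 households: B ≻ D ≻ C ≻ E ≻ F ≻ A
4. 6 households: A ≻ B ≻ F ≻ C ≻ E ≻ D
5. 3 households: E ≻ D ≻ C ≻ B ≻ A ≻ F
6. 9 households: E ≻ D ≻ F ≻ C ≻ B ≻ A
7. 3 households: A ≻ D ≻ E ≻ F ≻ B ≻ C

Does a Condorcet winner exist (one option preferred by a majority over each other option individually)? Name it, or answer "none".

D vs E: 20–18 for D.
D vs F: 32–6 for D.
D vs B: 26–12 for D.
D vs A: 27–11 for D.
D vs C: 30–8 for D.
D beats every other option head-to-head.

D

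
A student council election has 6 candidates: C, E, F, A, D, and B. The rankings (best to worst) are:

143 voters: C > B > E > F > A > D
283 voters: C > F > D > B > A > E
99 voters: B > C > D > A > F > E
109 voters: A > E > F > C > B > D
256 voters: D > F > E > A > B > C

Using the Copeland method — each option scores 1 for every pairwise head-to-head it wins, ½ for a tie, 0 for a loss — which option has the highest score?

C

C: beats E, F, A, D, and B → score 5.
E: loses to C, F, A, D, and B → score 0.
F: beats E, A, D, and B; loses to C → score 4.
A: beats E; loses to C, F, D, and B → score 1.
D: beats E, A, and B; loses to C and F → score 3.
B: beats E and A; loses to C, F, and D → score 2.
C has the best pairwise record.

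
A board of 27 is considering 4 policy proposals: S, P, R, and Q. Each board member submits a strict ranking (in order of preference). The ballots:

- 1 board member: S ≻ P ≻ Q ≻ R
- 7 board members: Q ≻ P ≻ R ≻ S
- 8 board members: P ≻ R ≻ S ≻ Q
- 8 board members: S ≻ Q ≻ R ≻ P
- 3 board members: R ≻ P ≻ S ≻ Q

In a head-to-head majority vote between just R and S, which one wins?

Voters preferring R to S: 18; preferring S to R: 9.
R wins the head-to-head.

R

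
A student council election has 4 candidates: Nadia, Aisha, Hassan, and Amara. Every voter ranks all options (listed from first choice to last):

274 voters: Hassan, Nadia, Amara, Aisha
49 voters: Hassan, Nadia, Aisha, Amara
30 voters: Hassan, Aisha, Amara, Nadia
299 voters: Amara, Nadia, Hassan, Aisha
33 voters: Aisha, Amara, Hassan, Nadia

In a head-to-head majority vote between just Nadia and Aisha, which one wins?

Nadia

Voters preferring Nadia to Aisha: 622; preferring Aisha to Nadia: 63.
Nadia wins the head-to-head.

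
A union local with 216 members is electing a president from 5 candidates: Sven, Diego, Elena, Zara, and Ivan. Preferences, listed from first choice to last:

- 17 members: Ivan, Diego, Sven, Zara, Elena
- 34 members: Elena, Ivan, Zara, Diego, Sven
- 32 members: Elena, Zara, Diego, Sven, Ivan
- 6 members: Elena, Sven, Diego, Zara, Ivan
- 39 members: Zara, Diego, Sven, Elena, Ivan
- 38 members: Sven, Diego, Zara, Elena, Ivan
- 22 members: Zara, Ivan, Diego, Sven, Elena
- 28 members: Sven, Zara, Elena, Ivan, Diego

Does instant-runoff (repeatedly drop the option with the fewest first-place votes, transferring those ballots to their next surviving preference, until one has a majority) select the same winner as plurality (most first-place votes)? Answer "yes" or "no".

Instant-runoff — R1 Sven 66, Diego 0, Elena 72, Zara 61, Ivan 17 (Diego out); R2 Sven 66, Elena 72, Zara 61, Ivan 17 (Ivan out); R3 Sven 83, Elena 72, Zara 61 (Zara out); R4 Sven 144, Elena 72 (Sven winner). Winner: Sven.
Plurality — first-place votes: Sven 66, Diego 0, Elena 72, Zara 61, Ivan 17. Winner: Elena.
The two methods disagree.

no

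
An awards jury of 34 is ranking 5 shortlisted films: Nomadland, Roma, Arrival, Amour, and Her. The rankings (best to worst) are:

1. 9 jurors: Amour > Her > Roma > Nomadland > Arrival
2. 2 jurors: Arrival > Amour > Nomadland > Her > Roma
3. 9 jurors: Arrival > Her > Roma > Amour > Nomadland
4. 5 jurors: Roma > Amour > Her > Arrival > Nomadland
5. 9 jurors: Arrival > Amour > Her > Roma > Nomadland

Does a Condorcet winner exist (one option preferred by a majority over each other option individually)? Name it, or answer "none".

Arrival

Arrival vs Nomadland: 25–9 for Arrival.
Arrival vs Roma: 20–14 for Arrival.
Arrival vs Amour: 20–14 for Arrival.
Arrival vs Her: 20–14 for Arrival.
Arrival beats every other option head-to-head.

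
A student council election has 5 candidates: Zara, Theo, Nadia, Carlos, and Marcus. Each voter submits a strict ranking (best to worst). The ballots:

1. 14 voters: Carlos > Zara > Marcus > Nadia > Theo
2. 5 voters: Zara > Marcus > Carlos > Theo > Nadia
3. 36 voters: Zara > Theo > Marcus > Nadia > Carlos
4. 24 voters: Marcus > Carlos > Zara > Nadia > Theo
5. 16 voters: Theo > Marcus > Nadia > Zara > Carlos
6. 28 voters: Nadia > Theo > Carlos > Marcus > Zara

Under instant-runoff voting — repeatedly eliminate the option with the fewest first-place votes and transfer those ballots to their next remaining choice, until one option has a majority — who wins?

Marcus

Round 1: Zara 41, Theo 16, Nadia 28, Carlos 14, Marcus 24. Eliminate Carlos.
Round 2: Zara 55, Theo 16, Nadia 28, Marcus 24. Eliminate Theo.
Round 3: Zara 55, Nadia 28, Marcus 40. Eliminate Nadia.
Round 4: Zara 55, Marcus 68. Marcus has a majority.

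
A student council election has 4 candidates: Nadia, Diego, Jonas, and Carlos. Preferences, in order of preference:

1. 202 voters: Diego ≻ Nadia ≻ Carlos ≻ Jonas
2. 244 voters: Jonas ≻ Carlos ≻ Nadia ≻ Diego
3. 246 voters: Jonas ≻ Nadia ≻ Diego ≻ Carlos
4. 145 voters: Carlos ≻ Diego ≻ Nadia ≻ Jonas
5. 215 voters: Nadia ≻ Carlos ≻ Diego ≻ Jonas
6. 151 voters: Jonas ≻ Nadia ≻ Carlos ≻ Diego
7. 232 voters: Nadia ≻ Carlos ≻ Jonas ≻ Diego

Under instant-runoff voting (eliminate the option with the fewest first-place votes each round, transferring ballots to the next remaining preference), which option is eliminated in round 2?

Round 1: Nadia 447, Diego 202, Jonas 641, Carlos 145. Eliminate Carlos.
Round 2: Nadia 447, Diego 347, Jonas 641. Eliminate Diego.

Diego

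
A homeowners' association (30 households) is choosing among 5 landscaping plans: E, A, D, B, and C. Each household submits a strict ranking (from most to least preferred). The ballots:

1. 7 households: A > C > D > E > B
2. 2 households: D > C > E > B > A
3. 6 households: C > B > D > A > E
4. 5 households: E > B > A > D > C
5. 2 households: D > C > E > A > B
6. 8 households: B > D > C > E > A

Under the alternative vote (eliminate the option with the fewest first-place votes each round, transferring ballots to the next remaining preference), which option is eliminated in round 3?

Round 1: E 5, A 7, D 4, B 8, C 6. Eliminate D.
Round 2: E 5, A 7, B 8, C 10. Eliminate E.
Round 3: A 7, B 13, C 10. Eliminate A.

A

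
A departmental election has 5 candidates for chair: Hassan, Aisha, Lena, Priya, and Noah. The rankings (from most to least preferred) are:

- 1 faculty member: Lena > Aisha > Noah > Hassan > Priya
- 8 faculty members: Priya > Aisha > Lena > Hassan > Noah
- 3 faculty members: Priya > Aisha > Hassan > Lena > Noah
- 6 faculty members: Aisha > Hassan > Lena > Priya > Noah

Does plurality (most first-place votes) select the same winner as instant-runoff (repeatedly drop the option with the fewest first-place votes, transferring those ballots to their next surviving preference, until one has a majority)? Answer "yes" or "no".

yes

Plurality — first-place votes: Hassan 0, Aisha 6, Lena 1, Priya 11, Noah 0. Winner: Priya.
Instant-runoff — R1 Hassan 0, Aisha 6, Lena 1, Priya 11, Noah 0 (Priya winner). Winner: Priya.
The two methods agree.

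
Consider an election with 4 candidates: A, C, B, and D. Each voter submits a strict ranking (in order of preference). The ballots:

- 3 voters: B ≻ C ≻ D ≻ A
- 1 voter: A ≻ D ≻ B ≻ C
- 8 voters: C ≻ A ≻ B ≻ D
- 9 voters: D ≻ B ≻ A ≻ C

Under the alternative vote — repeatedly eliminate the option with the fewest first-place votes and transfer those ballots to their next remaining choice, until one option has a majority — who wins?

Round 1: A 1, C 8, B 3, D 9. Eliminate A.
Round 2: C 8, B 3, D 10. Eliminate B.
Round 3: C 11, D 10. C has a majority.

C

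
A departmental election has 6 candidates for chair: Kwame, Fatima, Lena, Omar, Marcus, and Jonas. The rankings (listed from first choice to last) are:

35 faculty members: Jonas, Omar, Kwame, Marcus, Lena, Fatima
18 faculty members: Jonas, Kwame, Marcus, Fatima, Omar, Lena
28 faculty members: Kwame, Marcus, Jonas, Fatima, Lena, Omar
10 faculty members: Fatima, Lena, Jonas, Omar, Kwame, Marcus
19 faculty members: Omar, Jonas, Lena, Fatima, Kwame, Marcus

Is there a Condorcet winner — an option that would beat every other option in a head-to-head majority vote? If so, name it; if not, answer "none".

Jonas vs Kwame: 82–28 for Jonas.
Jonas vs Fatima: 100–10 for Jonas.
Jonas vs Lena: 100–10 for Jonas.
Jonas vs Omar: 91–19 for Jonas.
Jonas vs Marcus: 82–28 for Jonas.
Jonas beats every other option head-to-head.

Jonas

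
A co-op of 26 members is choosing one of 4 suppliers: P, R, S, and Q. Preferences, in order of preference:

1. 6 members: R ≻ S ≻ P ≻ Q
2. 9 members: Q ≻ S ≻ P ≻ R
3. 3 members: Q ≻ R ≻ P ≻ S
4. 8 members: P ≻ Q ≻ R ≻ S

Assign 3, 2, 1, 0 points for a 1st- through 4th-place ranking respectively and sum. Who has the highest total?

P: 6·1 + 9·1 + 3·1 + 8·3 = 42
R: 6·3 + 9·0 + 3·2 + 8·1 = 32
S: 6·2 + 9·2 + 3·0 + 8·0 = 30
Q: 6·0 + 9·3 + 3·3 + 8·2 = 52
Q has the highest Borda score (52).

Q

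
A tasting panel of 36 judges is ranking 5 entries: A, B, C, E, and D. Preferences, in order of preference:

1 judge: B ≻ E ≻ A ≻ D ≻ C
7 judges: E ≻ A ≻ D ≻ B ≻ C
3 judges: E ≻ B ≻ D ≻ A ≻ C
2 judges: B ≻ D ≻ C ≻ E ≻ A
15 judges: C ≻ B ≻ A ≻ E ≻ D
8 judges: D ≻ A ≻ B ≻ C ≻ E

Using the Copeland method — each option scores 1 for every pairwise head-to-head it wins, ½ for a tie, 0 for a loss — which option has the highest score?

A: beats C, E, and D; loses to B → score 3.
B: beats A, C, E, and D → score 4.
C: beats E; loses to A, B, and D → score 1.
E: beats D; loses to A, B, and C → score 1.
D: beats C; loses to A, B, and E → score 1.
B has the best pairwise record.

B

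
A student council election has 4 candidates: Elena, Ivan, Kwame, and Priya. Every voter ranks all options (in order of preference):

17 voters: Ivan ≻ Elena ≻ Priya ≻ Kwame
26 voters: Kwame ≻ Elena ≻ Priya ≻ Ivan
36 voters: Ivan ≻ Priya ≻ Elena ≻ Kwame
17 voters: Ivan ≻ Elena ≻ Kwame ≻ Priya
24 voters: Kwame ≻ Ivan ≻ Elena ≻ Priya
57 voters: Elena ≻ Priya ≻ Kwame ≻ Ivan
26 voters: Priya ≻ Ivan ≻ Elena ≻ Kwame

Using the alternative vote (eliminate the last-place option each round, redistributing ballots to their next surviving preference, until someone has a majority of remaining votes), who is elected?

Round 1: Elena 57, Ivan 70, Kwame 50, Priya 26. Eliminate Priya.
Round 2: Elena 57, Ivan 96, Kwame 50. Eliminate Kwame.
Round 3: Elena 83, Ivan 120. Ivan has a majority.

Ivan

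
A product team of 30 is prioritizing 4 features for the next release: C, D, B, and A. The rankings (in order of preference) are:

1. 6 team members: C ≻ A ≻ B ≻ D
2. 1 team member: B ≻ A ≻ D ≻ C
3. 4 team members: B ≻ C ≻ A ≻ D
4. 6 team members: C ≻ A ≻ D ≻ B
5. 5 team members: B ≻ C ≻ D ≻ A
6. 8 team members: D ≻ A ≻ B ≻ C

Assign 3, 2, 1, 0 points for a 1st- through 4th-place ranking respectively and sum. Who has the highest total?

C

C: 6·3 + 1·0 + 4·2 + 6·3 + 5·2 + 8·0 = 54
D: 6·0 + 1·1 + 4·0 + 6·1 + 5·1 + 8·3 = 36
B: 6·1 + 1·3 + 4·3 + 6·0 + 5·3 + 8·1 = 44
A: 6·2 + 1·2 + 4·1 + 6·2 + 5·0 + 8·2 = 46
C has the highest Borda score (54).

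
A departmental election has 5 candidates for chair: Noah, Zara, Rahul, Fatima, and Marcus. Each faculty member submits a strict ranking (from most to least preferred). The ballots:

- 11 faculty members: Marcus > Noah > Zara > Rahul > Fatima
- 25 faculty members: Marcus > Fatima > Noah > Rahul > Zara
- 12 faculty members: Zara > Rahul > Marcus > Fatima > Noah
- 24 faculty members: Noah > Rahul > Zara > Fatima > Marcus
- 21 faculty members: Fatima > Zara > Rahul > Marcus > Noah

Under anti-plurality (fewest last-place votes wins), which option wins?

Last-place votes: Noah 33, Zara 25, Rahul 0, Fatima 11, Marcus 24.
Rahul is ranked last by the fewest voters, so Rahul wins.

Rahul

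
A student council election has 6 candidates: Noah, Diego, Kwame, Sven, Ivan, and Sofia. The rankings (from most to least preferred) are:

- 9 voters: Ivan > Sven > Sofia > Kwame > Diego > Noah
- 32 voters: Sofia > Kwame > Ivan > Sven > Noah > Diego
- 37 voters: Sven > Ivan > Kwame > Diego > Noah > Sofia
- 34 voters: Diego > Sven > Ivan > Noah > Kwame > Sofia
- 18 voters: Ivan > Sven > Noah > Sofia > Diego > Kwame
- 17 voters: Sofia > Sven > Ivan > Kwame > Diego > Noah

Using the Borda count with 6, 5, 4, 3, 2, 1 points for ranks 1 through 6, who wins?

Noah: 9·1 + 32·2 + 37·2 + 34·3 + 18·4 + 17·1 = 338
Diego: 9·2 + 32·1 + 37·3 + 34·6 + 18·2 + 17·2 = 435
Kwame: 9·3 + 32·5 + 37·4 + 34·2 + 18·1 + 17·3 = 472
Sven: 9·5 + 32·3 + 37·6 + 34·5 + 18·5 + 17·5 = 708
Ivan: 9·6 + 32·4 + 37·5 + 34·4 + 18·6 + 17·4 = 679
Sofia: 9·4 + 32·6 + 37·1 + 34·1 + 18·3 + 17·6 = 455
Sven has the highest Borda score (708).

Sven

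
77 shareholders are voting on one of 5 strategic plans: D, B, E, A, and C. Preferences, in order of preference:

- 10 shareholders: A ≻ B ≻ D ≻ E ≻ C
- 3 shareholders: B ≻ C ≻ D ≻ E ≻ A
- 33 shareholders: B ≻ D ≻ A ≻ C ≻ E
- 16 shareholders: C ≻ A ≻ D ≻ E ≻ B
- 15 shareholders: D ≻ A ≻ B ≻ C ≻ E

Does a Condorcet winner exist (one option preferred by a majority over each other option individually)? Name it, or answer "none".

none

Checking pairwise contests:
B beats D 46–31.
A beats B 41–36.
D beats E 77–0.
D beats A 51–26.
D beats C 58–19.
Every option loses at least one head-to-head, so there is no Condorcet winner.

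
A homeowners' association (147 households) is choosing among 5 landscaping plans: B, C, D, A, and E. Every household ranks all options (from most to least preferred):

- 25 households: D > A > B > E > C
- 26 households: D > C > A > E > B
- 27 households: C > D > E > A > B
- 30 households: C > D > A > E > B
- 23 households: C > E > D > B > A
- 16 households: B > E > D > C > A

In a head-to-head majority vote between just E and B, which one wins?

E

Voters preferring E to B: 106; preferring B to E: 41.
E wins the head-to-head.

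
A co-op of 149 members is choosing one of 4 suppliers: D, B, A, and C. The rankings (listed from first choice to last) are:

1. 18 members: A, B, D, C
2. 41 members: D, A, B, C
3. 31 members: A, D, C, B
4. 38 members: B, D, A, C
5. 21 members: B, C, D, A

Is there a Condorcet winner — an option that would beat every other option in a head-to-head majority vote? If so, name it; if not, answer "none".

Checking pairwise contests:
B beats D 77–72.
A beats B 90–59.
D beats A 100–49.
D beats C 128–21.
Every option loses at least one head-to-head, so there is no Condorcet winner.

none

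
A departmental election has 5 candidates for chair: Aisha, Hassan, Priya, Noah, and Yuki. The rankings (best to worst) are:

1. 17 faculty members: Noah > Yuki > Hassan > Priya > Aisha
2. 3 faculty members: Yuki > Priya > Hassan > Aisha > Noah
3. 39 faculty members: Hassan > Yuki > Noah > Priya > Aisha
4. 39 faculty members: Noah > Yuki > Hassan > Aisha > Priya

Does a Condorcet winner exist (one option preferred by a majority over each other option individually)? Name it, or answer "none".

Noah

Noah vs Aisha: 95–3 for Noah.
Noah vs Hassan: 56–42 for Noah.
Noah vs Priya: 95–3 for Noah.
Noah vs Yuki: 56–42 for Noah.
Noah beats every other option head-to-head.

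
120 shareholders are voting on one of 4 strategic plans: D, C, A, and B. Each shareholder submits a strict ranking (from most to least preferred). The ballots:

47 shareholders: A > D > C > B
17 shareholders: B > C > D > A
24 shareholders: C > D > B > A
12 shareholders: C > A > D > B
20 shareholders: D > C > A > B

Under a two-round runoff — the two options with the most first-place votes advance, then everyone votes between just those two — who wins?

Round 1 first-place votes: D 20, C 36, A 47, B 17.
A and C advance.
Runoff: A is preferred to C by 47 voters; C by 73.
C wins the runoff.

C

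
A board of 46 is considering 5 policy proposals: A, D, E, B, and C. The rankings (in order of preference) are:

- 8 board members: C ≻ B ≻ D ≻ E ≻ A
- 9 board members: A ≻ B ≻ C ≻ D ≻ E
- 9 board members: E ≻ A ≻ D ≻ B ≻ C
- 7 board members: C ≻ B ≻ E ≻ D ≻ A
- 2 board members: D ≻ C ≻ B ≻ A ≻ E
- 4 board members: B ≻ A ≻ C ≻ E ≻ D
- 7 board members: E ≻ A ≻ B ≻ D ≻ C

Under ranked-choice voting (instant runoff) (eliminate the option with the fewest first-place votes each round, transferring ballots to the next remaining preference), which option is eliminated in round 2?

Round 1: A 9, D 2, E 16, B 4, C 15. Eliminate D.
Round 2: A 9, E 16, B 4, C 17. Eliminate B.

B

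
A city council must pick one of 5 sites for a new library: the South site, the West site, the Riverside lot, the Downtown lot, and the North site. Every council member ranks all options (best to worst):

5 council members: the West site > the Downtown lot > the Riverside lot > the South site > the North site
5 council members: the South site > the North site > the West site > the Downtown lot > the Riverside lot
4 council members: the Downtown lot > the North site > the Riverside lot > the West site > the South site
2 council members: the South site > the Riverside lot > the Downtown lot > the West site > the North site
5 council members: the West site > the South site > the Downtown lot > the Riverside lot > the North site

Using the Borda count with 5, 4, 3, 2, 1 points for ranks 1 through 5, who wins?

the South site: 5·2 + 5·5 + 4·1 + 2·5 + 5·4 = 69
the West site: 5·5 + 5·3 + 4·2 + 2·2 + 5·5 = 77
the Riverside lot: 5·3 + 5·1 + 4·3 + 2·4 + 5·2 = 50
the Downtown lot: 5·4 + 5·2 + 4·5 + 2·3 + 5·3 = 71
the North site: 5·1 + 5·4 + 4·4 + 2·1 + 5·1 = 48
the West site has the highest Borda score (77).

the West site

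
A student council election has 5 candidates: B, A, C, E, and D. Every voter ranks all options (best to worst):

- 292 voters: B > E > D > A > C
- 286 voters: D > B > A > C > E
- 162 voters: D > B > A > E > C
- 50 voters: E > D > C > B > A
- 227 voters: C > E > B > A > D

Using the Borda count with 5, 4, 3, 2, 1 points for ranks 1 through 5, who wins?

B: 292·5 + 286·4 + 162·4 + 50·2 + 227·3 = 4033
A: 292·2 + 286·3 + 162·3 + 50·1 + 227·2 = 2432
C: 292·1 + 286·2 + 162·1 + 50·3 + 227·5 = 2311
E: 292·4 + 286·1 + 162·2 + 50·5 + 227·4 = 2936
D: 292·3 + 286·5 + 162·5 + 50·4 + 227·1 = 3543
B has the highest Borda score (4033).

B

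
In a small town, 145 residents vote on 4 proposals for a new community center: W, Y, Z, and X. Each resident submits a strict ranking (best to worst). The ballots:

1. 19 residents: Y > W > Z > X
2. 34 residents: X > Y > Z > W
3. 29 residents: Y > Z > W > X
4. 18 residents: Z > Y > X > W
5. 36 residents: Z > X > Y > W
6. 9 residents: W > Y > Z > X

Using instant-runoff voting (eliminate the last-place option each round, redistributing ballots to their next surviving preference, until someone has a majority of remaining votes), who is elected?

Y

Round 1: W 9, Y 48, Z 54, X 34. Eliminate W.
Round 2: Y 57, Z 54, X 34. Eliminate X.
Round 3: Y 91, Z 54. Y has a majority.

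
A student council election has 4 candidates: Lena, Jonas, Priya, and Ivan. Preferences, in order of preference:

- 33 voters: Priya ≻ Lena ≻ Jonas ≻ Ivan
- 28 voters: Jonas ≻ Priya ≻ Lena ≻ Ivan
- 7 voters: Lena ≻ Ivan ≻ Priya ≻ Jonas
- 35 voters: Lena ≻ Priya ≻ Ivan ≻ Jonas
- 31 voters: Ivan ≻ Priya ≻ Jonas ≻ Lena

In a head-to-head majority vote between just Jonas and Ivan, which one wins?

Ivan

Voters preferring Jonas to Ivan: 61; preferring Ivan to Jonas: 73.
Ivan wins the head-to-head.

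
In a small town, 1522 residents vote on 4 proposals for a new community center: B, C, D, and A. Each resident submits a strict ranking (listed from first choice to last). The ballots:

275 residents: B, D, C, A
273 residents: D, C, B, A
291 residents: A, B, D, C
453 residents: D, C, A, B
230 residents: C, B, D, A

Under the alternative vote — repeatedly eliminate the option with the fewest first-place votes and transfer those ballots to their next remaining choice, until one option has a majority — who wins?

Round 1: B 275, C 230, D 726, A 291. Eliminate C.
Round 2: B 505, D 726, A 291. Eliminate A.
Round 3: B 796, D 726. B has a majority.

B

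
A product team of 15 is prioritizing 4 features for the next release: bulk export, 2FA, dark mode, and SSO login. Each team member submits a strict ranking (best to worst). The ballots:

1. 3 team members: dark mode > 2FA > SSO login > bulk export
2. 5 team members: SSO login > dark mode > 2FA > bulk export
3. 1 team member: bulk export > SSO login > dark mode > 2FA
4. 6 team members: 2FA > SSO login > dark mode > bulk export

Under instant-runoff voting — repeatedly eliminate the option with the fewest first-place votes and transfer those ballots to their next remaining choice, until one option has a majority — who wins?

2FA

Round 1: bulk export 1, 2FA 6, dark mode 3, SSO login 5. Eliminate bulk export.
Round 2: 2FA 6, dark mode 3, SSO login 6. Eliminate dark mode.
Round 3: 2FA 9, SSO login 6. 2FA has a majority.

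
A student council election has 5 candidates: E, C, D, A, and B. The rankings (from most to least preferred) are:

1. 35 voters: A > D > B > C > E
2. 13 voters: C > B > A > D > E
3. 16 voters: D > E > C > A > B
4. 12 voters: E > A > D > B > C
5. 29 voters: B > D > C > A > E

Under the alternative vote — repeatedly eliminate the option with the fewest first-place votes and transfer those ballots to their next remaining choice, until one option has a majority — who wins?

A

Round 1: E 12, C 13, D 16, A 35, B 29. Eliminate E.
Round 2: C 13, D 16, A 47, B 29. Eliminate C.
Round 3: D 16, A 47, B 42. Eliminate D.
Round 4: A 63, B 42. A has a majority.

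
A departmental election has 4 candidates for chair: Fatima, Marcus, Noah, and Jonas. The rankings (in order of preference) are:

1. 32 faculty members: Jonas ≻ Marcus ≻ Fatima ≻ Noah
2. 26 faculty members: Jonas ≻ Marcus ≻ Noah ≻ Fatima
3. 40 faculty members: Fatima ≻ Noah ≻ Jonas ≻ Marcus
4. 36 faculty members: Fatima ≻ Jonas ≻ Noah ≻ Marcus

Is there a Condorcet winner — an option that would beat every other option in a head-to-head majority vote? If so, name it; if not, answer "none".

Fatima vs Marcus: 76–58 for Fatima.
Fatima vs Noah: 108–26 for Fatima.
Fatima vs Jonas: 76–58 for Fatima.
Fatima beats every other option head-to-head.

Fatima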